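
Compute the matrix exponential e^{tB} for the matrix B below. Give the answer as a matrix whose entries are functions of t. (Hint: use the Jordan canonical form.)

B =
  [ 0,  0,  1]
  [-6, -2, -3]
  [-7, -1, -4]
e^{tB} =
  [-3*t^2*exp(-2*t)/2 + 2*t*exp(-2*t) + exp(-2*t), -t^2*exp(-2*t)/2, t*exp(-2*t)]
  [9*t^2*exp(-2*t)/2 - 6*t*exp(-2*t), 3*t^2*exp(-2*t)/2 + exp(-2*t), -3*t*exp(-2*t)]
  [3*t^2*exp(-2*t) - 7*t*exp(-2*t), t^2*exp(-2*t) - t*exp(-2*t), -2*t*exp(-2*t) + exp(-2*t)]

Strategy: write B = P · J · P⁻¹ where J is a Jordan canonical form, so e^{tB} = P · e^{tJ} · P⁻¹, and e^{tJ} can be computed block-by-block.

B has Jordan form
J =
  [-2,  1,  0]
  [ 0, -2,  1]
  [ 0,  0, -2]
(up to reordering of blocks).

Per-block formulas:
  For a 3×3 Jordan block J_3(-2): exp(t · J_3(-2)) = e^(-2t)·(I + t·N + (t^2/2)·N^2), where N is the 3×3 nilpotent shift.

After assembling e^{tJ} and conjugating by P, we get:

e^{tB} =
  [-3*t^2*exp(-2*t)/2 + 2*t*exp(-2*t) + exp(-2*t), -t^2*exp(-2*t)/2, t*exp(-2*t)]
  [9*t^2*exp(-2*t)/2 - 6*t*exp(-2*t), 3*t^2*exp(-2*t)/2 + exp(-2*t), -3*t*exp(-2*t)]
  [3*t^2*exp(-2*t) - 7*t*exp(-2*t), t^2*exp(-2*t) - t*exp(-2*t), -2*t*exp(-2*t) + exp(-2*t)]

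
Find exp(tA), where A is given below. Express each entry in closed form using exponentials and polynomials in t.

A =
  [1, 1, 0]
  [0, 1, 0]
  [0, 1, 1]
e^{tA} =
  [exp(t), t*exp(t), 0]
  [0, exp(t), 0]
  [0, t*exp(t), exp(t)]

Strategy: write A = P · J · P⁻¹ where J is a Jordan canonical form, so e^{tA} = P · e^{tJ} · P⁻¹, and e^{tJ} can be computed block-by-block.

A has Jordan form
J =
  [1, 1, 0]
  [0, 1, 0]
  [0, 0, 1]
(up to reordering of blocks).

Per-block formulas:
  For a 1×1 block at λ = 1: exp(t · [1]) = [e^(1t)].
  For a 2×2 Jordan block J_2(1): exp(t · J_2(1)) = e^(1t)·(I + t·N), where N is the 2×2 nilpotent shift.

After assembling e^{tJ} and conjugating by P, we get:

e^{tA} =
  [exp(t), t*exp(t), 0]
  [0, exp(t), 0]
  [0, t*exp(t), exp(t)]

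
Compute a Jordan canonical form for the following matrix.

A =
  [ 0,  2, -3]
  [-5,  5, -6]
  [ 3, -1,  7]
J_3(4)

The characteristic polynomial is
  det(x·I − A) = x^3 - 12*x^2 + 48*x - 64 = (x - 4)^3

Eigenvalues and multiplicities (the geometric multiplicity of λ is n − rank(A − λI), which equals the number of Jordan blocks for λ):
  λ = 4: algebraic multiplicity = 3, geometric multiplicity = 1

Determining the block sizes for each eigenvalue:
  λ = 4: one block (gm = 1), so the single block has size am = 3 → block sizes [3]

Assembling the blocks gives a Jordan form
J =
  [4, 1, 0]
  [0, 4, 1]
  [0, 0, 4]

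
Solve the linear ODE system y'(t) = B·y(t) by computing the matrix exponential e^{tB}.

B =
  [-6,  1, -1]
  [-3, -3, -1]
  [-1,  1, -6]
e^{tB} =
  [-t^2*exp(-5*t)/2 - t*exp(-5*t) + exp(-5*t), t*exp(-5*t), t^2*exp(-5*t)/2 - t*exp(-5*t)]
  [-t^2*exp(-5*t) - 3*t*exp(-5*t), 2*t*exp(-5*t) + exp(-5*t), t^2*exp(-5*t) - t*exp(-5*t)]
  [-t^2*exp(-5*t)/2 - t*exp(-5*t), t*exp(-5*t), t^2*exp(-5*t)/2 - t*exp(-5*t) + exp(-5*t)]

Strategy: write B = P · J · P⁻¹ where J is a Jordan canonical form, so e^{tB} = P · e^{tJ} · P⁻¹, and e^{tJ} can be computed block-by-block.

B has Jordan form
J =
  [-5,  1,  0]
  [ 0, -5,  1]
  [ 0,  0, -5]
(up to reordering of blocks).

Per-block formulas:
  For a 3×3 Jordan block J_3(-5): exp(t · J_3(-5)) = e^(-5t)·(I + t·N + (t^2/2)·N^2), where N is the 3×3 nilpotent shift.

After assembling e^{tJ} and conjugating by P, we get:

e^{tB} =
  [-t^2*exp(-5*t)/2 - t*exp(-5*t) + exp(-5*t), t*exp(-5*t), t^2*exp(-5*t)/2 - t*exp(-5*t)]
  [-t^2*exp(-5*t) - 3*t*exp(-5*t), 2*t*exp(-5*t) + exp(-5*t), t^2*exp(-5*t) - t*exp(-5*t)]
  [-t^2*exp(-5*t)/2 - t*exp(-5*t), t*exp(-5*t), t^2*exp(-5*t)/2 - t*exp(-5*t) + exp(-5*t)]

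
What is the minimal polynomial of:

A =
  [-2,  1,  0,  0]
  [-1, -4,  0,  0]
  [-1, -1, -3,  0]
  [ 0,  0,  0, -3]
x^2 + 6*x + 9

The characteristic polynomial is χ_A(x) = (x + 3)^4, so the eigenvalues are known. The minimal polynomial is
  m_A(x) = Π_λ (x − λ)^{k_λ}
where k_λ is the size of the *largest* Jordan block for λ (equivalently, the smallest k with (A − λI)^k v = 0 for every generalised eigenvector v of λ).

  λ = -3: largest Jordan block has size 2, contributing (x + 3)^2

So m_A(x) = (x + 3)^2 = x^2 + 6*x + 9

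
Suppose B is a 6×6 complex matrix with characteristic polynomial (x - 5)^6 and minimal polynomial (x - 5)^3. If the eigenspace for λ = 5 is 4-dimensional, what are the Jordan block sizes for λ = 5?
Block sizes for λ = 5: [3, 1, 1, 1]

Step 1 — from the characteristic polynomial, algebraic multiplicity of λ = 5 is 6. From dim ker(B − (5)·I) = 4, there are exactly 4 Jordan blocks for λ = 5.
Step 2 — from the minimal polynomial, the factor (x − 5)^3 tells us the largest block for λ = 5 has size 3.
Step 3 — with total size 6, 4 blocks, and largest block 3, the block sizes (in nonincreasing order) are [3, 1, 1, 1].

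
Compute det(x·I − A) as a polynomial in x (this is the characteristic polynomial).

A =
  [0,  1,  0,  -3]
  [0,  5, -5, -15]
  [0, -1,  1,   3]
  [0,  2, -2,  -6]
x^4

Expanding det(x·I − A) (e.g. by cofactor expansion or by noting that A is similar to its Jordan form J, which has the same characteristic polynomial as A) gives
  χ_A(x) = x^4
which factors as x^4. The eigenvalues (with algebraic multiplicities) are λ = 0 with multiplicity 4.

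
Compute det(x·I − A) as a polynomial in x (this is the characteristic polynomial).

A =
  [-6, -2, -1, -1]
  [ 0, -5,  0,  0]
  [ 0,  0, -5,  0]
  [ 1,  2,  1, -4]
x^4 + 20*x^3 + 150*x^2 + 500*x + 625

Expanding det(x·I − A) (e.g. by cofactor expansion or by noting that A is similar to its Jordan form J, which has the same characteristic polynomial as A) gives
  χ_A(x) = x^4 + 20*x^3 + 150*x^2 + 500*x + 625
which factors as (x + 5)^4. The eigenvalues (with algebraic multiplicities) are λ = -5 with multiplicity 4.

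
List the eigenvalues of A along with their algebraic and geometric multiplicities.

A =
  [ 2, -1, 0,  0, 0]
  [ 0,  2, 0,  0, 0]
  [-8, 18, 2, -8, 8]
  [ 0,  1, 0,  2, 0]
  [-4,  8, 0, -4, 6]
λ = 2: alg = 4, geom = 3; λ = 6: alg = 1, geom = 1

Step 1 — factor the characteristic polynomial to read off the algebraic multiplicities:
  χ_A(x) = (x - 6)*(x - 2)^4

Step 2 — compute geometric multiplicities via the rank-nullity identity g(λ) = n − rank(A − λI):
  rank(A − (2)·I) = 2, so dim ker(A − (2)·I) = n − 2 = 3
  rank(A − (6)·I) = 4, so dim ker(A − (6)·I) = n − 4 = 1

Summary:
  λ = 2: algebraic multiplicity = 4, geometric multiplicity = 3
  λ = 6: algebraic multiplicity = 1, geometric multiplicity = 1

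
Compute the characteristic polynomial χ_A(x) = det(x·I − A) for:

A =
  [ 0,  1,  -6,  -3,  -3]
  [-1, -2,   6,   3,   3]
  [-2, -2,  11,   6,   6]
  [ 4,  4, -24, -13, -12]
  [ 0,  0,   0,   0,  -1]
x^5 + 5*x^4 + 10*x^3 + 10*x^2 + 5*x + 1

Expanding det(x·I − A) (e.g. by cofactor expansion or by noting that A is similar to its Jordan form J, which has the same characteristic polynomial as A) gives
  χ_A(x) = x^5 + 5*x^4 + 10*x^3 + 10*x^2 + 5*x + 1
which factors as (x + 1)^5. The eigenvalues (with algebraic multiplicities) are λ = -1 with multiplicity 5.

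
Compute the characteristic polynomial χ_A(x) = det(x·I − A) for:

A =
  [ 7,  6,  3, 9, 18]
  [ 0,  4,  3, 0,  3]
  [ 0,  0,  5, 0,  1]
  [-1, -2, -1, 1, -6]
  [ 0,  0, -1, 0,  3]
x^5 - 20*x^4 + 160*x^3 - 640*x^2 + 1280*x - 1024

Expanding det(x·I − A) (e.g. by cofactor expansion or by noting that A is similar to its Jordan form J, which has the same characteristic polynomial as A) gives
  χ_A(x) = x^5 - 20*x^4 + 160*x^3 - 640*x^2 + 1280*x - 1024
which factors as (x - 4)^5. The eigenvalues (with algebraic multiplicities) are λ = 4 with multiplicity 5.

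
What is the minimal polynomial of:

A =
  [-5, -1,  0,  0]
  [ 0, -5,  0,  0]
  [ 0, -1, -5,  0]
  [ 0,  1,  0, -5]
x^2 + 10*x + 25

The characteristic polynomial is χ_A(x) = (x + 5)^4, so the eigenvalues are known. The minimal polynomial is
  m_A(x) = Π_λ (x − λ)^{k_λ}
where k_λ is the size of the *largest* Jordan block for λ (equivalently, the smallest k with (A − λI)^k v = 0 for every generalised eigenvector v of λ).

  λ = -5: largest Jordan block has size 2, contributing (x + 5)^2

So m_A(x) = (x + 5)^2 = x^2 + 10*x + 25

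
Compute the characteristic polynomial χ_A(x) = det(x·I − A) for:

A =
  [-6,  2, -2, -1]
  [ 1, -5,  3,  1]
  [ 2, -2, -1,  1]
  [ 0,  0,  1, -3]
x^4 + 15*x^3 + 84*x^2 + 208*x + 192

Expanding det(x·I − A) (e.g. by cofactor expansion or by noting that A is similar to its Jordan form J, which has the same characteristic polynomial as A) gives
  χ_A(x) = x^4 + 15*x^3 + 84*x^2 + 208*x + 192
which factors as (x + 3)*(x + 4)^3. The eigenvalues (with algebraic multiplicities) are λ = -4 with multiplicity 3, λ = -3 with multiplicity 1.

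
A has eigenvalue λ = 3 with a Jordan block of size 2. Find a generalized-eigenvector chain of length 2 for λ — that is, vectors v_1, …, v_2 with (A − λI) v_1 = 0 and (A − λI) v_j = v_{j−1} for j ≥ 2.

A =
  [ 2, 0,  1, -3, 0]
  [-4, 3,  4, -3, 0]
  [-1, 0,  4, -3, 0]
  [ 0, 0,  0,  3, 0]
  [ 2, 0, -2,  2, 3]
A Jordan chain for λ = 3 of length 2:
v_1 = (-1, -4, -1, 0, 2)ᵀ
v_2 = (1, 0, 0, 0, 0)ᵀ

Let N = A − (3)·I. We want v_2 with N^2 v_2 = 0 but N^1 v_2 ≠ 0; then v_{j-1} := N · v_j for j = 2, …, 2.

Pick v_2 = (1, 0, 0, 0, 0)ᵀ.
Then v_1 = N · v_2 = (-1, -4, -1, 0, 2)ᵀ.

Sanity check: (A − (3)·I) v_1 = (0, 0, 0, 0, 0)ᵀ = 0. ✓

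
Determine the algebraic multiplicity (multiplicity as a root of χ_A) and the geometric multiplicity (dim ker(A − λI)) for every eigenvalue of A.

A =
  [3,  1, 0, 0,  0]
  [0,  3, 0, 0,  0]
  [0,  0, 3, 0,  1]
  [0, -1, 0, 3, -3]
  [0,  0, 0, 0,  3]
λ = 3: alg = 5, geom = 3

Step 1 — factor the characteristic polynomial to read off the algebraic multiplicities:
  χ_A(x) = (x - 3)^5

Step 2 — compute geometric multiplicities via the rank-nullity identity g(λ) = n − rank(A − λI):
  rank(A − (3)·I) = 2, so dim ker(A − (3)·I) = n − 2 = 3

Summary:
  λ = 3: algebraic multiplicity = 5, geometric multiplicity = 3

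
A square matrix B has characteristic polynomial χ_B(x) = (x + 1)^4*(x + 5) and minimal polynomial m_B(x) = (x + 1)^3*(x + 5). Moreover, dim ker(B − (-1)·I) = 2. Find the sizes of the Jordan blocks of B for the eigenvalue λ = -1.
Block sizes for λ = -1: [3, 1]

Step 1 — from the characteristic polynomial, algebraic multiplicity of λ = -1 is 4. From dim ker(B − (-1)·I) = 2, there are exactly 2 Jordan blocks for λ = -1.
Step 2 — from the minimal polynomial, the factor (x + 1)^3 tells us the largest block for λ = -1 has size 3.
Step 3 — with total size 4, 2 blocks, and largest block 3, the block sizes (in nonincreasing order) are [3, 1].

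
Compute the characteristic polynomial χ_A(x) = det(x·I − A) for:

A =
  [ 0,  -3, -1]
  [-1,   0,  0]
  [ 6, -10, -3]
x^3 + 3*x^2 + 3*x + 1

Expanding det(x·I − A) (e.g. by cofactor expansion or by noting that A is similar to its Jordan form J, which has the same characteristic polynomial as A) gives
  χ_A(x) = x^3 + 3*x^2 + 3*x + 1
which factors as (x + 1)^3. The eigenvalues (with algebraic multiplicities) are λ = -1 with multiplicity 3.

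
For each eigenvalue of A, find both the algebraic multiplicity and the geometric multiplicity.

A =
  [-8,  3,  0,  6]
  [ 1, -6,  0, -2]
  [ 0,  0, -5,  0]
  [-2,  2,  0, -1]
λ = -5: alg = 4, geom = 3

Step 1 — factor the characteristic polynomial to read off the algebraic multiplicities:
  χ_A(x) = (x + 5)^4

Step 2 — compute geometric multiplicities via the rank-nullity identity g(λ) = n − rank(A − λI):
  rank(A − (-5)·I) = 1, so dim ker(A − (-5)·I) = n − 1 = 3

Summary:
  λ = -5: algebraic multiplicity = 4, geometric multiplicity = 3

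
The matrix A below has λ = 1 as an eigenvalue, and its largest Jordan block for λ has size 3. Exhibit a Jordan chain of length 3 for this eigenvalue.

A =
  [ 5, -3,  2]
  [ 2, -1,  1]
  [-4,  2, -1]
A Jordan chain for λ = 1 of length 3:
v_1 = (2, 0, -4)ᵀ
v_2 = (4, 2, -4)ᵀ
v_3 = (1, 0, 0)ᵀ

Let N = A − (1)·I. We want v_3 with N^3 v_3 = 0 but N^2 v_3 ≠ 0; then v_{j-1} := N · v_j for j = 3, …, 2.

Pick v_3 = (1, 0, 0)ᵀ.
Then v_2 = N · v_3 = (4, 2, -4)ᵀ.
Then v_1 = N · v_2 = (2, 0, -4)ᵀ.

Sanity check: (A − (1)·I) v_1 = (0, 0, 0)ᵀ = 0. ✓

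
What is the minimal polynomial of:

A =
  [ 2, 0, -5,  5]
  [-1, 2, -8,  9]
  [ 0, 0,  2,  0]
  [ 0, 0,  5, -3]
x^3 - x^2 - 8*x + 12

The characteristic polynomial is χ_A(x) = (x - 2)^3*(x + 3), so the eigenvalues are known. The minimal polynomial is
  m_A(x) = Π_λ (x − λ)^{k_λ}
where k_λ is the size of the *largest* Jordan block for λ (equivalently, the smallest k with (A − λI)^k v = 0 for every generalised eigenvector v of λ).

  λ = -3: largest Jordan block has size 1, contributing (x + 3)
  λ = 2: largest Jordan block has size 2, contributing (x − 2)^2

So m_A(x) = (x - 2)^2*(x + 3) = x^3 - x^2 - 8*x + 12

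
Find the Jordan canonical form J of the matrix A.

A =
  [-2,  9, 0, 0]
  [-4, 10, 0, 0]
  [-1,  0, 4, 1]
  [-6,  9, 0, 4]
J_2(4) ⊕ J_2(4)

The characteristic polynomial is
  det(x·I − A) = x^4 - 16*x^3 + 96*x^2 - 256*x + 256 = (x - 4)^4

Eigenvalues and multiplicities (the geometric multiplicity of λ is n − rank(A − λI), which equals the number of Jordan blocks for λ):
  λ = 4: algebraic multiplicity = 4, geometric multiplicity = 2

Determining the block sizes for each eigenvalue:
  λ = 4: with am = 4 and gm = 2, the partition is not yet determined (e.g. several partitions of 4 into 2 parts exist). Let N = A − (4)·I. Computing rank(N^1) = 2, rank(N^2) = 0; the number of blocks of size ≥ j is rank(N^{j−1}) − rank(N^j), giving [2, 2]. So we have 2 block(s) of size 2 → block sizes [2, 2]

Assembling the blocks gives a Jordan form
J =
  [4, 1, 0, 0]
  [0, 4, 0, 0]
  [0, 0, 4, 1]
  [0, 0, 0, 4]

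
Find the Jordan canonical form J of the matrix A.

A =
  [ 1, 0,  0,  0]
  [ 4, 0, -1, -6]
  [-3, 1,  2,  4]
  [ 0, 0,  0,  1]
J_3(1) ⊕ J_1(1)

The characteristic polynomial is
  det(x·I − A) = x^4 - 4*x^3 + 6*x^2 - 4*x + 1 = (x - 1)^4

Eigenvalues and multiplicities (the geometric multiplicity of λ is n − rank(A − λI), which equals the number of Jordan blocks for λ):
  λ = 1: algebraic multiplicity = 4, geometric multiplicity = 2

Determining the block sizes for each eigenvalue:
  λ = 1: with am = 4 and gm = 2, the partition is not yet determined (e.g. several partitions of 4 into 2 parts exist). Let N = A − (1)·I. Computing rank(N^1) = 2, rank(N^2) = 1, rank(N^3) = 0; the number of blocks of size ≥ j is rank(N^{j−1}) − rank(N^j), giving [2, 1, 1]. So we have 1 block(s) of size 3, 1 block(s) of size 1 → block sizes [3, 1]

Assembling the blocks gives a Jordan form
J =
  [1, 1, 0, 0]
  [0, 1, 1, 0]
  [0, 0, 1, 0]
  [0, 0, 0, 1]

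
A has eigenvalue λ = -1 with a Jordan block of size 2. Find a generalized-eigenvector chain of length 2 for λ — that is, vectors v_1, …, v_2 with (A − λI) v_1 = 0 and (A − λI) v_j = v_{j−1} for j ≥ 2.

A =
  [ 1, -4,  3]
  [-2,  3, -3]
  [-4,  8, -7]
A Jordan chain for λ = -1 of length 2:
v_1 = (2, -2, -4)ᵀ
v_2 = (1, 0, 0)ᵀ

Let N = A − (-1)·I. We want v_2 with N^2 v_2 = 0 but N^1 v_2 ≠ 0; then v_{j-1} := N · v_j for j = 2, …, 2.

Pick v_2 = (1, 0, 0)ᵀ.
Then v_1 = N · v_2 = (2, -2, -4)ᵀ.

Sanity check: (A − (-1)·I) v_1 = (0, 0, 0)ᵀ = 0. ✓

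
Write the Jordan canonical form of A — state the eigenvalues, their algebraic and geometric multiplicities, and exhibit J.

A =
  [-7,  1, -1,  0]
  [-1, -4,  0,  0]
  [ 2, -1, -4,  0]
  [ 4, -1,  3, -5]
J_3(-5) ⊕ J_1(-5)

The characteristic polynomial is
  det(x·I − A) = x^4 + 20*x^3 + 150*x^2 + 500*x + 625 = (x + 5)^4

Eigenvalues and multiplicities (the geometric multiplicity of λ is n − rank(A − λI), which equals the number of Jordan blocks for λ):
  λ = -5: algebraic multiplicity = 4, geometric multiplicity = 2

Determining the block sizes for each eigenvalue:
  λ = -5: with am = 4 and gm = 2, the partition is not yet determined (e.g. several partitions of 4 into 2 parts exist). Let N = A − (-5)·I. Computing rank(N^1) = 2, rank(N^2) = 1, rank(N^3) = 0; the number of blocks of size ≥ j is rank(N^{j−1}) − rank(N^j), giving [2, 1, 1]. So we have 1 block(s) of size 3, 1 block(s) of size 1 → block sizes [3, 1]

Assembling the blocks gives a Jordan form
J =
  [-5,  1,  0,  0]
  [ 0, -5,  1,  0]
  [ 0,  0, -5,  0]
  [ 0,  0,  0, -5]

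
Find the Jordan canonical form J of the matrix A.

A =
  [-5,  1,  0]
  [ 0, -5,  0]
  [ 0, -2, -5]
J_2(-5) ⊕ J_1(-5)

The characteristic polynomial is
  det(x·I − A) = x^3 + 15*x^2 + 75*x + 125 = (x + 5)^3

Eigenvalues and multiplicities (the geometric multiplicity of λ is n − rank(A − λI), which equals the number of Jordan blocks for λ):
  λ = -5: algebraic multiplicity = 3, geometric multiplicity = 2

Determining the block sizes for each eigenvalue:
  λ = -5: 2 blocks summing to 3 forces exactly one block of size 2 and the rest size 1 → block sizes [2, 1]

Assembling the blocks gives a Jordan form
J =
  [-5,  1,  0]
  [ 0, -5,  0]
  [ 0,  0, -5]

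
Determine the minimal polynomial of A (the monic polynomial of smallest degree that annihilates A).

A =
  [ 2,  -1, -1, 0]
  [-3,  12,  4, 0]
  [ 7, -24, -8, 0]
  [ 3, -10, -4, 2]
x^3 - 6*x^2 + 12*x - 8

The characteristic polynomial is χ_A(x) = (x - 2)^4, so the eigenvalues are known. The minimal polynomial is
  m_A(x) = Π_λ (x − λ)^{k_λ}
where k_λ is the size of the *largest* Jordan block for λ (equivalently, the smallest k with (A − λI)^k v = 0 for every generalised eigenvector v of λ).

  λ = 2: largest Jordan block has size 3, contributing (x − 2)^3

So m_A(x) = (x - 2)^3 = x^3 - 6*x^2 + 12*x - 8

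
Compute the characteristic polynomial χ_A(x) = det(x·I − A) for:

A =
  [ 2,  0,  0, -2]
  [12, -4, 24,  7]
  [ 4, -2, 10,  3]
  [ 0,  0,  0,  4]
x^4 - 12*x^3 + 52*x^2 - 96*x + 64

Expanding det(x·I − A) (e.g. by cofactor expansion or by noting that A is similar to its Jordan form J, which has the same characteristic polynomial as A) gives
  χ_A(x) = x^4 - 12*x^3 + 52*x^2 - 96*x + 64
which factors as (x - 4)^2*(x - 2)^2. The eigenvalues (with algebraic multiplicities) are λ = 2 with multiplicity 2, λ = 4 with multiplicity 2.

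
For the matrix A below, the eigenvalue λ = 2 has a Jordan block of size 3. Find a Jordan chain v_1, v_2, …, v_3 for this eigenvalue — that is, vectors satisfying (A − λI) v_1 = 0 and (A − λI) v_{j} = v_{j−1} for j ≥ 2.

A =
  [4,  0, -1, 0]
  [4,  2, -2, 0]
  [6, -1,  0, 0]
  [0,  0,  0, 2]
A Jordan chain for λ = 2 of length 3:
v_1 = (-2, -4, -4, 0)ᵀ
v_2 = (2, 4, 6, 0)ᵀ
v_3 = (1, 0, 0, 0)ᵀ

Let N = A − (2)·I. We want v_3 with N^3 v_3 = 0 but N^2 v_3 ≠ 0; then v_{j-1} := N · v_j for j = 3, …, 2.

Pick v_3 = (1, 0, 0, 0)ᵀ.
Then v_2 = N · v_3 = (2, 4, 6, 0)ᵀ.
Then v_1 = N · v_2 = (-2, -4, -4, 0)ᵀ.

Sanity check: (A − (2)·I) v_1 = (0, 0, 0, 0)ᵀ = 0. ✓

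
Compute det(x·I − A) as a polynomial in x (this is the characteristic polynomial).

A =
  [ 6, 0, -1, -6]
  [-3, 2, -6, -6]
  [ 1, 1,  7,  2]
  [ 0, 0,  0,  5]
x^4 - 20*x^3 + 150*x^2 - 500*x + 625

Expanding det(x·I − A) (e.g. by cofactor expansion or by noting that A is similar to its Jordan form J, which has the same characteristic polynomial as A) gives
  χ_A(x) = x^4 - 20*x^3 + 150*x^2 - 500*x + 625
which factors as (x - 5)^4. The eigenvalues (with algebraic multiplicities) are λ = 5 with multiplicity 4.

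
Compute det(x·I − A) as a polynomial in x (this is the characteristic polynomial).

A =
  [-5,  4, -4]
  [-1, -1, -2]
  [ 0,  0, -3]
x^3 + 9*x^2 + 27*x + 27

Expanding det(x·I − A) (e.g. by cofactor expansion or by noting that A is similar to its Jordan form J, which has the same characteristic polynomial as A) gives
  χ_A(x) = x^3 + 9*x^2 + 27*x + 27
which factors as (x + 3)^3. The eigenvalues (with algebraic multiplicities) are λ = -3 with multiplicity 3.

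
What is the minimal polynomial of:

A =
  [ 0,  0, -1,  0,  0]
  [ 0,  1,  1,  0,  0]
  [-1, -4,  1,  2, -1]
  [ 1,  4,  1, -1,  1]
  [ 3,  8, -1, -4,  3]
x^4 - 3*x^3 + 3*x^2 - x

The characteristic polynomial is χ_A(x) = x*(x - 1)^4, so the eigenvalues are known. The minimal polynomial is
  m_A(x) = Π_λ (x − λ)^{k_λ}
where k_λ is the size of the *largest* Jordan block for λ (equivalently, the smallest k with (A − λI)^k v = 0 for every generalised eigenvector v of λ).

  λ = 0: largest Jordan block has size 1, contributing (x − 0)
  λ = 1: largest Jordan block has size 3, contributing (x − 1)^3

So m_A(x) = x*(x - 1)^3 = x^4 - 3*x^3 + 3*x^2 - x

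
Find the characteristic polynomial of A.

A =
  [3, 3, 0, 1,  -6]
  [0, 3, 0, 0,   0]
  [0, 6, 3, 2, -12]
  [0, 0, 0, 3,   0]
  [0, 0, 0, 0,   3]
x^5 - 15*x^4 + 90*x^3 - 270*x^2 + 405*x - 243

Expanding det(x·I − A) (e.g. by cofactor expansion or by noting that A is similar to its Jordan form J, which has the same characteristic polynomial as A) gives
  χ_A(x) = x^5 - 15*x^4 + 90*x^3 - 270*x^2 + 405*x - 243
which factors as (x - 3)^5. The eigenvalues (with algebraic multiplicities) are λ = 3 with multiplicity 5.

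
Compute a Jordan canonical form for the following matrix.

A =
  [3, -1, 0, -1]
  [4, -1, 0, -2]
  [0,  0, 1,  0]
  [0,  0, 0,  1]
J_2(1) ⊕ J_1(1) ⊕ J_1(1)

The characteristic polynomial is
  det(x·I − A) = x^4 - 4*x^3 + 6*x^2 - 4*x + 1 = (x - 1)^4

Eigenvalues and multiplicities (the geometric multiplicity of λ is n − rank(A − λI), which equals the number of Jordan blocks for λ):
  λ = 1: algebraic multiplicity = 4, geometric multiplicity = 3

Determining the block sizes for each eigenvalue:
  λ = 1: 3 blocks summing to 4 forces exactly one block of size 2 and the rest size 1 → block sizes [2, 1, 1]

Assembling the blocks gives a Jordan form
J =
  [1, 1, 0, 0]
  [0, 1, 0, 0]
  [0, 0, 1, 0]
  [0, 0, 0, 1]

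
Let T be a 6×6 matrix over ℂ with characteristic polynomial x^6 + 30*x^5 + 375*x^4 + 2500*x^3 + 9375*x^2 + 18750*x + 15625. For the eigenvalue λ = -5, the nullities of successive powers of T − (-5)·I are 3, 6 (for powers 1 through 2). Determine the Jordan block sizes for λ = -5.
Block sizes for λ = -5: [2, 2, 2]

From the dimensions of kernels of powers, the number of Jordan blocks of size at least j is d_j − d_{j−1} where d_j = dim ker(N^j) (with d_0 = 0). Computing the differences gives [3, 3].
The number of blocks of size exactly k is (#blocks of size ≥ k) − (#blocks of size ≥ k + 1), so the partition is: 3 block(s) of size 2.
In nonincreasing order the block sizes are [2, 2, 2].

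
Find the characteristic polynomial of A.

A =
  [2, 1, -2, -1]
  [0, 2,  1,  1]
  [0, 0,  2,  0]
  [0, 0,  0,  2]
x^4 - 8*x^3 + 24*x^2 - 32*x + 16

Expanding det(x·I − A) (e.g. by cofactor expansion or by noting that A is similar to its Jordan form J, which has the same characteristic polynomial as A) gives
  χ_A(x) = x^4 - 8*x^3 + 24*x^2 - 32*x + 16
which factors as (x - 2)^4. The eigenvalues (with algebraic multiplicities) are λ = 2 with multiplicity 4.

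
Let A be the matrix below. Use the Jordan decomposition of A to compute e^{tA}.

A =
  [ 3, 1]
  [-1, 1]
e^{tA} =
  [t*exp(2*t) + exp(2*t), t*exp(2*t)]
  [-t*exp(2*t), -t*exp(2*t) + exp(2*t)]

Strategy: write A = P · J · P⁻¹ where J is a Jordan canonical form, so e^{tA} = P · e^{tJ} · P⁻¹, and e^{tJ} can be computed block-by-block.

A has Jordan form
J =
  [2, 1]
  [0, 2]
(up to reordering of blocks).

Per-block formulas:
  For a 2×2 Jordan block J_2(2): exp(t · J_2(2)) = e^(2t)·(I + t·N), where N is the 2×2 nilpotent shift.

After assembling e^{tJ} and conjugating by P, we get:

e^{tA} =
  [t*exp(2*t) + exp(2*t), t*exp(2*t)]
  [-t*exp(2*t), -t*exp(2*t) + exp(2*t)]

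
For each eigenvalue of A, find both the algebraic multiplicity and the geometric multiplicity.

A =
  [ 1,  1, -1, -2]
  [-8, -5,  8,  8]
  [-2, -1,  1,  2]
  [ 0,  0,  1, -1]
λ = -1: alg = 4, geom = 2

Step 1 — factor the characteristic polynomial to read off the algebraic multiplicities:
  χ_A(x) = (x + 1)^4

Step 2 — compute geometric multiplicities via the rank-nullity identity g(λ) = n − rank(A − λI):
  rank(A − (-1)·I) = 2, so dim ker(A − (-1)·I) = n − 2 = 2

Summary:
  λ = -1: algebraic multiplicity = 4, geometric multiplicity = 2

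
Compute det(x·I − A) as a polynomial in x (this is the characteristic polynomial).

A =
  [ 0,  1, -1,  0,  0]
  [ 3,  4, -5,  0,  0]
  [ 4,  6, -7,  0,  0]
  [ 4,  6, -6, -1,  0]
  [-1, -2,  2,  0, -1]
x^5 + 5*x^4 + 10*x^3 + 10*x^2 + 5*x + 1

Expanding det(x·I − A) (e.g. by cofactor expansion or by noting that A is similar to its Jordan form J, which has the same characteristic polynomial as A) gives
  χ_A(x) = x^5 + 5*x^4 + 10*x^3 + 10*x^2 + 5*x + 1
which factors as (x + 1)^5. The eigenvalues (with algebraic multiplicities) are λ = -1 with multiplicity 5.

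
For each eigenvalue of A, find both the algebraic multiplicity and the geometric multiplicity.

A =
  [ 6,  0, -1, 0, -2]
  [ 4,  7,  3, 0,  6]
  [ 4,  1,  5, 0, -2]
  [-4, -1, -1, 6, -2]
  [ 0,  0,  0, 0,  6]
λ = 6: alg = 5, geom = 3

Step 1 — factor the characteristic polynomial to read off the algebraic multiplicities:
  χ_A(x) = (x - 6)^5

Step 2 — compute geometric multiplicities via the rank-nullity identity g(λ) = n − rank(A − λI):
  rank(A − (6)·I) = 2, so dim ker(A − (6)·I) = n − 2 = 3

Summary:
  λ = 6: algebraic multiplicity = 5, geometric multiplicity = 3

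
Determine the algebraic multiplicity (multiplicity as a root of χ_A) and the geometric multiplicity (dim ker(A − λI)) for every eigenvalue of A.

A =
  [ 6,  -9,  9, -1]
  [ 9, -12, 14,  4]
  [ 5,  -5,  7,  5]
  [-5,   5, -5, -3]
λ = -3: alg = 2, geom = 1; λ = 2: alg = 2, geom = 2

Step 1 — factor the characteristic polynomial to read off the algebraic multiplicities:
  χ_A(x) = (x - 2)^2*(x + 3)^2

Step 2 — compute geometric multiplicities via the rank-nullity identity g(λ) = n − rank(A − λI):
  rank(A − (-3)·I) = 3, so dim ker(A − (-3)·I) = n − 3 = 1
  rank(A − (2)·I) = 2, so dim ker(A − (2)·I) = n − 2 = 2

Summary:
  λ = -3: algebraic multiplicity = 2, geometric multiplicity = 1
  λ = 2: algebraic multiplicity = 2, geometric multiplicity = 2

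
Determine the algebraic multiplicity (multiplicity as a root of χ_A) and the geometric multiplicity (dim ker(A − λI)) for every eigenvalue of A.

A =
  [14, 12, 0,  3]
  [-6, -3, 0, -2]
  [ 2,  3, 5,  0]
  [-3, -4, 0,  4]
λ = 5: alg = 4, geom = 2

Step 1 — factor the characteristic polynomial to read off the algebraic multiplicities:
  χ_A(x) = (x - 5)^4

Step 2 — compute geometric multiplicities via the rank-nullity identity g(λ) = n − rank(A − λI):
  rank(A − (5)·I) = 2, so dim ker(A − (5)·I) = n − 2 = 2

Summary:
  λ = 5: algebraic multiplicity = 4, geometric multiplicity = 2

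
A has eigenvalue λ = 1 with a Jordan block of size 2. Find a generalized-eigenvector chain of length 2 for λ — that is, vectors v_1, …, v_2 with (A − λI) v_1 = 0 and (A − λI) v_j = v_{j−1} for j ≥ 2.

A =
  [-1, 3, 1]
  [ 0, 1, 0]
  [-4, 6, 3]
A Jordan chain for λ = 1 of length 2:
v_1 = (-2, 0, -4)ᵀ
v_2 = (1, 0, 0)ᵀ

Let N = A − (1)·I. We want v_2 with N^2 v_2 = 0 but N^1 v_2 ≠ 0; then v_{j-1} := N · v_j for j = 2, …, 2.

Pick v_2 = (1, 0, 0)ᵀ.
Then v_1 = N · v_2 = (-2, 0, -4)ᵀ.

Sanity check: (A − (1)·I) v_1 = (0, 0, 0)ᵀ = 0. ✓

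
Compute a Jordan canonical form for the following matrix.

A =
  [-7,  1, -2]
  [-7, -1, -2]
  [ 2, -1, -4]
J_3(-4)

The characteristic polynomial is
  det(x·I − A) = x^3 + 12*x^2 + 48*x + 64 = (x + 4)^3

Eigenvalues and multiplicities (the geometric multiplicity of λ is n − rank(A − λI), which equals the number of Jordan blocks for λ):
  λ = -4: algebraic multiplicity = 3, geometric multiplicity = 1

Determining the block sizes for each eigenvalue:
  λ = -4: one block (gm = 1), so the single block has size am = 3 → block sizes [3]

Assembling the blocks gives a Jordan form
J =
  [-4,  1,  0]
  [ 0, -4,  1]
  [ 0,  0, -4]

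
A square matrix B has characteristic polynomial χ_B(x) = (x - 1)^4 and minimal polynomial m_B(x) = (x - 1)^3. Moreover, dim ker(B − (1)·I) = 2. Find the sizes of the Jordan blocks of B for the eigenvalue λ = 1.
Block sizes for λ = 1: [3, 1]

Step 1 — from the characteristic polynomial, algebraic multiplicity of λ = 1 is 4. From dim ker(B − (1)·I) = 2, there are exactly 2 Jordan blocks for λ = 1.
Step 2 — from the minimal polynomial, the factor (x − 1)^3 tells us the largest block for λ = 1 has size 3.
Step 3 — with total size 4, 2 blocks, and largest block 3, the block sizes (in nonincreasing order) are [3, 1].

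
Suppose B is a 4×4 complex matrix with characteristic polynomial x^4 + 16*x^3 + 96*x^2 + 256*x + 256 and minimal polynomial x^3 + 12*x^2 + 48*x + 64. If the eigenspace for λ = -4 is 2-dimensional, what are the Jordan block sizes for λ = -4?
Block sizes for λ = -4: [3, 1]

Step 1 — from the characteristic polynomial, algebraic multiplicity of λ = -4 is 4. From dim ker(B − (-4)·I) = 2, there are exactly 2 Jordan blocks for λ = -4.
Step 2 — from the minimal polynomial, the factor (x + 4)^3 tells us the largest block for λ = -4 has size 3.
Step 3 — with total size 4, 2 blocks, and largest block 3, the block sizes (in nonincreasing order) are [3, 1].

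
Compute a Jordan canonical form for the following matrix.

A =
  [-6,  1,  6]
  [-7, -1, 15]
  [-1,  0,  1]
J_3(-2)

The characteristic polynomial is
  det(x·I − A) = x^3 + 6*x^2 + 12*x + 8 = (x + 2)^3

Eigenvalues and multiplicities (the geometric multiplicity of λ is n − rank(A − λI), which equals the number of Jordan blocks for λ):
  λ = -2: algebraic multiplicity = 3, geometric multiplicity = 1

Determining the block sizes for each eigenvalue:
  λ = -2: one block (gm = 1), so the single block has size am = 3 → block sizes [3]

Assembling the blocks gives a Jordan form
J =
  [-2,  1,  0]
  [ 0, -2,  1]
  [ 0,  0, -2]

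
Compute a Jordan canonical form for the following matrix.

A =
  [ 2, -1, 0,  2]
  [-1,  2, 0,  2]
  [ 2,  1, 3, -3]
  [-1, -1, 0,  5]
J_2(3) ⊕ J_2(3)

The characteristic polynomial is
  det(x·I − A) = x^4 - 12*x^3 + 54*x^2 - 108*x + 81 = (x - 3)^4

Eigenvalues and multiplicities (the geometric multiplicity of λ is n − rank(A − λI), which equals the number of Jordan blocks for λ):
  λ = 3: algebraic multiplicity = 4, geometric multiplicity = 2

Determining the block sizes for each eigenvalue:
  λ = 3: with am = 4 and gm = 2, the partition is not yet determined (e.g. several partitions of 4 into 2 parts exist). Let N = A − (3)·I. Computing rank(N^1) = 2, rank(N^2) = 0; the number of blocks of size ≥ j is rank(N^{j−1}) − rank(N^j), giving [2, 2]. So we have 2 block(s) of size 2 → block sizes [2, 2]

Assembling the blocks gives a Jordan form
J =
  [3, 1, 0, 0]
  [0, 3, 0, 0]
  [0, 0, 3, 1]
  [0, 0, 0, 3]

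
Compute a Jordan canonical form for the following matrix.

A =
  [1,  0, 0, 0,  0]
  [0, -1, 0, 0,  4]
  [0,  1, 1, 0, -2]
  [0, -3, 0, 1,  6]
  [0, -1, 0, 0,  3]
J_2(1) ⊕ J_1(1) ⊕ J_1(1) ⊕ J_1(1)

The characteristic polynomial is
  det(x·I − A) = x^5 - 5*x^4 + 10*x^3 - 10*x^2 + 5*x - 1 = (x - 1)^5

Eigenvalues and multiplicities (the geometric multiplicity of λ is n − rank(A − λI), which equals the number of Jordan blocks for λ):
  λ = 1: algebraic multiplicity = 5, geometric multiplicity = 4

Determining the block sizes for each eigenvalue:
  λ = 1: 4 blocks summing to 5 forces exactly one block of size 2 and the rest size 1 → block sizes [2, 1, 1, 1]

Assembling the blocks gives a Jordan form
J =
  [1, 1, 0, 0, 0]
  [0, 1, 0, 0, 0]
  [0, 0, 1, 0, 0]
  [0, 0, 0, 1, 0]
  [0, 0, 0, 0, 1]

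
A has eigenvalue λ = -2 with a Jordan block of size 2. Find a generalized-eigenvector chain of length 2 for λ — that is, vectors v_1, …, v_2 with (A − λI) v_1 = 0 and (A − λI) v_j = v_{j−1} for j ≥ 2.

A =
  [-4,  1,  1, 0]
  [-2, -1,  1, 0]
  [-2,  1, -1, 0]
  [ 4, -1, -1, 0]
A Jordan chain for λ = -2 of length 2:
v_1 = (1, 1, 1, -1)ᵀ
v_2 = (0, 1, 0, 0)ᵀ

Let N = A − (-2)·I. We want v_2 with N^2 v_2 = 0 but N^1 v_2 ≠ 0; then v_{j-1} := N · v_j for j = 2, …, 2.

Pick v_2 = (0, 1, 0, 0)ᵀ.
Then v_1 = N · v_2 = (1, 1, 1, -1)ᵀ.

Sanity check: (A − (-2)·I) v_1 = (0, 0, 0, 0)ᵀ = 0. ✓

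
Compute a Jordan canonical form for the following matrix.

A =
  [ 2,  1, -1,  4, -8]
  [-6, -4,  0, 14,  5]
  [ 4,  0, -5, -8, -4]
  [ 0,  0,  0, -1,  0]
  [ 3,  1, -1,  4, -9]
J_3(-5) ⊕ J_1(-1) ⊕ J_1(-1)

The characteristic polynomial is
  det(x·I − A) = x^5 + 17*x^4 + 106*x^3 + 290*x^2 + 325*x + 125 = (x + 1)^2*(x + 5)^3

Eigenvalues and multiplicities (the geometric multiplicity of λ is n − rank(A − λI), which equals the number of Jordan blocks for λ):
  λ = -5: algebraic multiplicity = 3, geometric multiplicity = 1
  λ = -1: algebraic multiplicity = 2, geometric multiplicity = 2

Determining the block sizes for each eigenvalue:
  λ = -5: one block (gm = 1), so the single block has size am = 3 → block sizes [3]
  λ = -1: gm = am = 2, so every block has size 1 → block sizes [1, 1]

Assembling the blocks gives a Jordan form
J =
  [-5,  1,  0,  0,  0]
  [ 0, -5,  1,  0,  0]
  [ 0,  0, -5,  0,  0]
  [ 0,  0,  0, -1,  0]
  [ 0,  0,  0,  0, -1]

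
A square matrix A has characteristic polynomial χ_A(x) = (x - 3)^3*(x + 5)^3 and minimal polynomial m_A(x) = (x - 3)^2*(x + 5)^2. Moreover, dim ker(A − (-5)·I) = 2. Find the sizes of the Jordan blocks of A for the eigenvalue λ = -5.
Block sizes for λ = -5: [2, 1]

Step 1 — from the characteristic polynomial, algebraic multiplicity of λ = -5 is 3. From dim ker(A − (-5)·I) = 2, there are exactly 2 Jordan blocks for λ = -5.
Step 2 — from the minimal polynomial, the factor (x + 5)^2 tells us the largest block for λ = -5 has size 2.
Step 3 — with total size 3, 2 blocks, and largest block 2, the block sizes (in nonincreasing order) are [2, 1].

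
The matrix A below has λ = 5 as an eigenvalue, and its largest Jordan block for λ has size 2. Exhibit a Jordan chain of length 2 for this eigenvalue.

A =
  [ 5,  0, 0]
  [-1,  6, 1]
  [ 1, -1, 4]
A Jordan chain for λ = 5 of length 2:
v_1 = (0, -1, 1)ᵀ
v_2 = (1, 0, 0)ᵀ

Let N = A − (5)·I. We want v_2 with N^2 v_2 = 0 but N^1 v_2 ≠ 0; then v_{j-1} := N · v_j for j = 2, …, 2.

Pick v_2 = (1, 0, 0)ᵀ.
Then v_1 = N · v_2 = (0, -1, 1)ᵀ.

Sanity check: (A − (5)·I) v_1 = (0, 0, 0)ᵀ = 0. ✓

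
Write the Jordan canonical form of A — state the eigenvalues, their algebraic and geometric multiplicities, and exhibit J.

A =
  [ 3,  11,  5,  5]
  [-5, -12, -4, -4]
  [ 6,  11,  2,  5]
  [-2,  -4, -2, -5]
J_3(-3) ⊕ J_1(-3)

The characteristic polynomial is
  det(x·I − A) = x^4 + 12*x^3 + 54*x^2 + 108*x + 81 = (x + 3)^4

Eigenvalues and multiplicities (the geometric multiplicity of λ is n − rank(A − λI), which equals the number of Jordan blocks for λ):
  λ = -3: algebraic multiplicity = 4, geometric multiplicity = 2

Determining the block sizes for each eigenvalue:
  λ = -3: with am = 4 and gm = 2, the partition is not yet determined (e.g. several partitions of 4 into 2 parts exist). Let N = A − (-3)·I. Computing rank(N^1) = 2, rank(N^2) = 1, rank(N^3) = 0; the number of blocks of size ≥ j is rank(N^{j−1}) − rank(N^j), giving [2, 1, 1]. So we have 1 block(s) of size 3, 1 block(s) of size 1 → block sizes [3, 1]

Assembling the blocks gives a Jordan form
J =
  [-3,  1,  0,  0]
  [ 0, -3,  1,  0]
  [ 0,  0, -3,  0]
  [ 0,  0,  0, -3]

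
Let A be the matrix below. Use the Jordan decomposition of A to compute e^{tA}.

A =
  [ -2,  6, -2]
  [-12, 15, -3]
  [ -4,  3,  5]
e^{tA} =
  [-8*t*exp(6*t) + exp(6*t), 6*t*exp(6*t), -2*t*exp(6*t)]
  [-12*t*exp(6*t), 9*t*exp(6*t) + exp(6*t), -3*t*exp(6*t)]
  [-4*t*exp(6*t), 3*t*exp(6*t), -t*exp(6*t) + exp(6*t)]

Strategy: write A = P · J · P⁻¹ where J is a Jordan canonical form, so e^{tA} = P · e^{tJ} · P⁻¹, and e^{tJ} can be computed block-by-block.

A has Jordan form
J =
  [6, 1, 0]
  [0, 6, 0]
  [0, 0, 6]
(up to reordering of blocks).

Per-block formulas:
  For a 1×1 block at λ = 6: exp(t · [6]) = [e^(6t)].
  For a 2×2 Jordan block J_2(6): exp(t · J_2(6)) = e^(6t)·(I + t·N), where N is the 2×2 nilpotent shift.

After assembling e^{tJ} and conjugating by P, we get:

e^{tA} =
  [-8*t*exp(6*t) + exp(6*t), 6*t*exp(6*t), -2*t*exp(6*t)]
  [-12*t*exp(6*t), 9*t*exp(6*t) + exp(6*t), -3*t*exp(6*t)]
  [-4*t*exp(6*t), 3*t*exp(6*t), -t*exp(6*t) + exp(6*t)]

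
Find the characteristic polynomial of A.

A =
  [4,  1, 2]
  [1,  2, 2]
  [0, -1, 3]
x^3 - 9*x^2 + 27*x - 27

Expanding det(x·I − A) (e.g. by cofactor expansion or by noting that A is similar to its Jordan form J, which has the same characteristic polynomial as A) gives
  χ_A(x) = x^3 - 9*x^2 + 27*x - 27
which factors as (x - 3)^3. The eigenvalues (with algebraic multiplicities) are λ = 3 with multiplicity 3.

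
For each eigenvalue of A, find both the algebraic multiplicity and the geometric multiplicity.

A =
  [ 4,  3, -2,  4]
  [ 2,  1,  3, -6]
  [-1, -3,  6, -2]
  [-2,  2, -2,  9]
λ = 5: alg = 4, geom = 2

Step 1 — factor the characteristic polynomial to read off the algebraic multiplicities:
  χ_A(x) = (x - 5)^4

Step 2 — compute geometric multiplicities via the rank-nullity identity g(λ) = n − rank(A − λI):
  rank(A − (5)·I) = 2, so dim ker(A − (5)·I) = n − 2 = 2

Summary:
  λ = 5: algebraic multiplicity = 4, geometric multiplicity = 2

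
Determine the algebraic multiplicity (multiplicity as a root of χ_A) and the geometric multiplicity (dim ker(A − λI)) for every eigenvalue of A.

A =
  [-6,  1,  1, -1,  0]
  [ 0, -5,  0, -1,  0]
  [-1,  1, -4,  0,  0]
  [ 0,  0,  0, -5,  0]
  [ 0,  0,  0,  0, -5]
λ = -5: alg = 5, geom = 3

Step 1 — factor the characteristic polynomial to read off the algebraic multiplicities:
  χ_A(x) = (x + 5)^5

Step 2 — compute geometric multiplicities via the rank-nullity identity g(λ) = n − rank(A − λI):
  rank(A − (-5)·I) = 2, so dim ker(A − (-5)·I) = n − 2 = 3

Summary:
  λ = -5: algebraic multiplicity = 5, geometric multiplicity = 3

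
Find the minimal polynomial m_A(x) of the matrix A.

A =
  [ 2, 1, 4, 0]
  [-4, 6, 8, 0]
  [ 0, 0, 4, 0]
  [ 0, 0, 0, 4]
x^2 - 8*x + 16

The characteristic polynomial is χ_A(x) = (x - 4)^4, so the eigenvalues are known. The minimal polynomial is
  m_A(x) = Π_λ (x − λ)^{k_λ}
where k_λ is the size of the *largest* Jordan block for λ (equivalently, the smallest k with (A − λI)^k v = 0 for every generalised eigenvector v of λ).

  λ = 4: largest Jordan block has size 2, contributing (x − 4)^2

So m_A(x) = (x - 4)^2 = x^2 - 8*x + 16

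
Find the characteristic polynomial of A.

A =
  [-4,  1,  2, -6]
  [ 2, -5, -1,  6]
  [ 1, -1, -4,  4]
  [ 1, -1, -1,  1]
x^4 + 12*x^3 + 54*x^2 + 108*x + 81

Expanding det(x·I − A) (e.g. by cofactor expansion or by noting that A is similar to its Jordan form J, which has the same characteristic polynomial as A) gives
  χ_A(x) = x^4 + 12*x^3 + 54*x^2 + 108*x + 81
which factors as (x + 3)^4. The eigenvalues (with algebraic multiplicities) are λ = -3 with multiplicity 4.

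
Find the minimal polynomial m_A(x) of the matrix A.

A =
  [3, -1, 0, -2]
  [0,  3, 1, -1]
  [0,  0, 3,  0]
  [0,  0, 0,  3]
x^3 - 9*x^2 + 27*x - 27

The characteristic polynomial is χ_A(x) = (x - 3)^4, so the eigenvalues are known. The minimal polynomial is
  m_A(x) = Π_λ (x − λ)^{k_λ}
where k_λ is the size of the *largest* Jordan block for λ (equivalently, the smallest k with (A − λI)^k v = 0 for every generalised eigenvector v of λ).

  λ = 3: largest Jordan block has size 3, contributing (x − 3)^3

So m_A(x) = (x - 3)^3 = x^3 - 9*x^2 + 27*x - 27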